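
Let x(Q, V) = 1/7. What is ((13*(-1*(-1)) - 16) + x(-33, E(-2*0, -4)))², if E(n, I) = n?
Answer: 400/49 ≈ 8.1633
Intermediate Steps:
x(Q, V) = ⅐
((13*(-1*(-1)) - 16) + x(-33, E(-2*0, -4)))² = ((13*(-1*(-1)) - 16) + ⅐)² = ((13*1 - 16) + ⅐)² = ((13 - 16) + ⅐)² = (-3 + ⅐)² = (-20/7)² = 400/49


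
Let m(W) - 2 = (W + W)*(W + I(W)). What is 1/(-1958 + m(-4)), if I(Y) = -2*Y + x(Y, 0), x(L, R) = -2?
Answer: -1/1972 ≈ -0.00050710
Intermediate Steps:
I(Y) = -2 - 2*Y (I(Y) = -2*Y - 2 = -2 - 2*Y)
m(W) = 2 + 2*W*(-2 - W) (m(W) = 2 + (W + W)*(W + (-2 - 2*W)) = 2 + (2*W)*(-2 - W) = 2 + 2*W*(-2 - W))
1/(-1958 + m(-4)) = 1/(-1958 + (2 - 4*(-4) - 2*(-4)²)) = 1/(-1958 + (2 + 16 - 2*16)) = 1/(-1958 + (2 + 16 - 32)) = 1/(-1958 - 14) = 1/(-1972) = -1/1972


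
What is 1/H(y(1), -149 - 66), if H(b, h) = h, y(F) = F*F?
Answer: -1/215 ≈ -0.0046512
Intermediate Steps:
y(F) = F**2
1/H(y(1), -149 - 66) = 1/(-149 - 66) = 1/(-215) = -1/215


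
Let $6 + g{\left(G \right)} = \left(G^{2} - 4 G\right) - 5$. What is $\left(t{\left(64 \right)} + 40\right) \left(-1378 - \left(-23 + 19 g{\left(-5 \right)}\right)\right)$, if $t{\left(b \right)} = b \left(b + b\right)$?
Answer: $-16472232$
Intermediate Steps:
$g{\left(G \right)} = -11 + G^{2} - 4 G$ ($g{\left(G \right)} = -6 - \left(5 - G^{2} + 4 G\right) = -11 + G^{2} - 4 G$)
$t{\left(b \right)} = 2 b^{2}$ ($t{\left(b \right)} = b 2 b = 2 b^{2}$)
$\left(t{\left(64 \right)} + 40\right) \left(-1378 - \left(-23 + 19 g{\left(-5 \right)}\right)\right) = \left(2 \cdot 64^{2} + 40\right) \left(-1378 + \left(- 19 \left(-11 + \left(-5\right)^{2} - -20\right) + 23\right)\right) = \left(2 \cdot 4096 + 40\right) \left(-1378 + \left(- 19 \left(-11 + 25 + 20\right) + 23\right)\right) = \left(8192 + 40\right) \left(-1378 + \left(\left(-19\right) 34 + 23\right)\right) = 8232 \left(-1378 + \left(-646 + 23\right)\right) = 8232 \left(-1378 - 623\right) = 8232 \left(-2001\right) = -16472232$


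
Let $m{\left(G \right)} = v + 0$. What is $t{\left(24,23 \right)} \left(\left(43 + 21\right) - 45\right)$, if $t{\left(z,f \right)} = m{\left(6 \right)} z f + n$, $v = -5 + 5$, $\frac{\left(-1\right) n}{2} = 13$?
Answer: $-494$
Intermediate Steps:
$n = -26$ ($n = \left(-2\right) 13 = -26$)
$v = 0$
$m{\left(G \right)} = 0$ ($m{\left(G \right)} = 0 + 0 = 0$)
$t{\left(z,f \right)} = -26$ ($t{\left(z,f \right)} = 0 z f - 26 = 0 f - 26 = 0 - 26 = -26$)
$t{\left(24,23 \right)} \left(\left(43 + 21\right) - 45\right) = - 26 \left(\left(43 + 21\right) - 45\right) = - 26 \left(64 - 45\right) = \left(-26\right) 19 = -494$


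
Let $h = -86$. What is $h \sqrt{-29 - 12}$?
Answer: $- 86 i \sqrt{41} \approx - 550.67 i$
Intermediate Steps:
$h \sqrt{-29 - 12} = - 86 \sqrt{-29 - 12} = - 86 \sqrt{-41} = - 86 i \sqrt{41}$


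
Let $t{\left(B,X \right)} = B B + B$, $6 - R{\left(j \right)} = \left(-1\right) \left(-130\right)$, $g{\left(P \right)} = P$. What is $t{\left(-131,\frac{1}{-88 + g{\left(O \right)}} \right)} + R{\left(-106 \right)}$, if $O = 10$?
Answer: $16906$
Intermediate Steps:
$R{\left(j \right)} = -124$ ($R{\left(j \right)} = 6 - \left(-1\right) \left(-130\right) = 6 - 130 = -124$)
$t{\left(B,X \right)} = B + B^{2}$ ($t{\left(B,X \right)} = B^{2} + B = B + B^{2}$)
$t{\left(-131,\frac{1}{-88 + g{\left(O \right)}} \right)} + R{\left(-106 \right)} = - 131 \left(1 - 131\right) - 124 = \left(-131\right) \left(-130\right) - 124 = 17030 - 124 = 16906$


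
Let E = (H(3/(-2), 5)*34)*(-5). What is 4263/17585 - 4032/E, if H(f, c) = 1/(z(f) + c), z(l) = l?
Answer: 24888423/298945 ≈ 83.254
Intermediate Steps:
H(f, c) = 1/(c + f) (H(f, c) = 1/(f + c) = 1/(c + f))
E = -340/7 (E = (34/(5 + 3/(-2)))*(-5) = (34/(5 + 3*(-½)))*(-5) = (34/(5 - 3/2))*(-5) = (34/(7/2))*(-5) = ((2/7)*34)*(-5) = (68/7)*(-5) = -340/7 ≈ -48.571)
4263/17585 - 4032/E = 4263/17585 - 4032/(-340/7) = 4263*(1/17585) - 4032*(-7/340) = 4263/17585 + 7056/85 = 24888423/298945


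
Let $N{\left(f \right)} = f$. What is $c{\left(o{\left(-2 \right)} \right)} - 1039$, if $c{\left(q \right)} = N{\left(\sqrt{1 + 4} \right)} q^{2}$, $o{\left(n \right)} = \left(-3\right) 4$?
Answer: $-1039 + 144 \sqrt{5} \approx -717.01$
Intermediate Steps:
$o{\left(n \right)} = -12$
$c{\left(q \right)} = \sqrt{5} q^{2}$ ($c{\left(q \right)} = \sqrt{1 + 4} q^{2} = \sqrt{5} q^{2}$)
$c{\left(o{\left(-2 \right)} \right)} - 1039 = \sqrt{5} \left(-12\right)^{2} - 1039 = \sqrt{5} \cdot 144 - 1039 = 144 \sqrt{5} - 1039 = -1039 + 144 \sqrt{5}$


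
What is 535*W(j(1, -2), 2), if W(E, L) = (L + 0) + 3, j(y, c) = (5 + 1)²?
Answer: 2675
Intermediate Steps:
j(y, c) = 36 (j(y, c) = 6² = 36)
W(E, L) = 3 + L (W(E, L) = L + 3 = 3 + L)
535*W(j(1, -2), 2) = 535*(3 + 2) = 535*5 = 2675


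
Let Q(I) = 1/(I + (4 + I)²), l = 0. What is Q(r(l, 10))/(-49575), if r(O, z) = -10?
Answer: -1/1288950 ≈ -7.7583e-7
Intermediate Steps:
Q(r(l, 10))/(-49575) = 1/(-10 + (4 - 10)²*(-49575)) = -1/49575/(-10 + (-6)²) = -1/49575/(-10 + 36) = -1/49575/26 = (1/26)*(-1/49575) = -1/1288950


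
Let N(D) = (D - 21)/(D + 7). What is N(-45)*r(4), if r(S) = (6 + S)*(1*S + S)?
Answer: 2640/19 ≈ 138.95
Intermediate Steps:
r(S) = 2*S*(6 + S) (r(S) = (6 + S)*(S + S) = (6 + S)*(2*S) = 2*S*(6 + S))
N(D) = (-21 + D)/(7 + D)
N(-45)*r(4) = ((-21 - 45)/(7 - 45))*(2*4*(6 + 4)) = (-66/(-38))*(2*4*10) = -1/38*(-66)*80 = (33/19)*80 = 2640/19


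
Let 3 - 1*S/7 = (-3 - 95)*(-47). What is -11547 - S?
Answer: 20674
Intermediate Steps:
S = -32221 (S = 21 - 7*(-3 - 95)*(-47) = 21 - (-686)*(-47) = 21 - 7*4606 = 21 - 32242 = -32221)
-11547 - S = -11547 - 1*(-32221) = -11547 + 32221 = 20674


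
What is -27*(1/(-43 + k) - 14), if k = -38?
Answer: 1135/3 ≈ 378.33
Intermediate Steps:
-27*(1/(-43 + k) - 14) = -27*(1/(-43 - 38) - 14) = -27*(1/(-81) - 14) = -27*(-1/81 - 14) = -27*(-1135/81) = 1135/3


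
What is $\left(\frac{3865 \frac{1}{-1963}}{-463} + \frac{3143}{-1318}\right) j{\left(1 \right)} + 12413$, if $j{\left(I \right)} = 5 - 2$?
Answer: $\frac{14860845958655}{1197889342} \approx 12406.0$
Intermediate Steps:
$j{\left(I \right)} = 3$ ($j{\left(I \right)} = 5 - 2 = 3$)
$\left(\frac{3865 \frac{1}{-1963}}{-463} + \frac{3143}{-1318}\right) j{\left(1 \right)} + 12413 = \left(\frac{3865 \frac{1}{-1963}}{-463} + \frac{3143}{-1318}\right) 3 + 12413 = \left(3865 \left(- \frac{1}{1963}\right) \left(- \frac{1}{463}\right) + 3143 \left(- \frac{1}{1318}\right)\right) 3 + 12413 = \left(\left(- \frac{3865}{1963}\right) \left(- \frac{1}{463}\right) - \frac{3143}{1318}\right) 3 + 12413 = \left(\frac{3865}{908869} - \frac{3143}{1318}\right) 3 + 12413 = \left(- \frac{2851481197}{1197889342}\right) 3 + 12413 = - \frac{8554443591}{1197889342} + 12413 = \frac{14860845958655}{1197889342}$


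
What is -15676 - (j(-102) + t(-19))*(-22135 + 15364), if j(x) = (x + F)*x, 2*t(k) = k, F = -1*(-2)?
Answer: 137968399/2 ≈ 6.8984e+7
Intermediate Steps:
F = 2
t(k) = k/2
j(x) = x*(2 + x) (j(x) = (x + 2)*x = (2 + x)*x = x*(2 + x))
-15676 - (j(-102) + t(-19))*(-22135 + 15364) = -15676 - (-102*(2 - 102) + (½)*(-19))*(-22135 + 15364) = -15676 - (-102*(-100) - 19/2)*(-6771) = -15676 - (10200 - 19/2)*(-6771) = -15676 - 20381*(-6771)/2 = -15676 - 1*(-137999751/2) = -15676 + 137999751/2 = 137968399/2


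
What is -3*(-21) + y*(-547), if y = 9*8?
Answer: -39321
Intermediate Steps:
y = 72
-3*(-21) + y*(-547) = -3*(-21) + 72*(-547) = 63 - 39384 = -39321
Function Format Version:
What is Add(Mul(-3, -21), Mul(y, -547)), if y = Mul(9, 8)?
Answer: -39321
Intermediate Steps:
y = 72
Add(Mul(-3, -21), Mul(y, -547)) = Add(Mul(-3, -21), Mul(72, -547)) = Add(63, -39384) = -39321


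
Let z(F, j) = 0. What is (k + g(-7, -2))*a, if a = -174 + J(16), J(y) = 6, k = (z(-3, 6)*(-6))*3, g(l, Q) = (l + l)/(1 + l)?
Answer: -392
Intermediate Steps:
g(l, Q) = 2*l/(1 + l) (g(l, Q) = (2*l)/(1 + l) = 2*l/(1 + l))
k = 0 (k = (0*(-6))*3 = 0*3 = 0)
a = -168 (a = -174 + 6 = -168)
(k + g(-7, -2))*a = (0 + 2*(-7)/(1 - 7))*(-168) = (0 + 2*(-7)/(-6))*(-168) = (0 + 2*(-7)*(-1/6))*(-168) = (0 + 7/3)*(-168) = (7/3)*(-168) = -392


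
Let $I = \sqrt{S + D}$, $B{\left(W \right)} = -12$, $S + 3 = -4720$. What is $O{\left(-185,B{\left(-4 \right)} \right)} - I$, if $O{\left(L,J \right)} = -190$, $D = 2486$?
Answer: $-190 - i \sqrt{2237} \approx -190.0 - 47.297 i$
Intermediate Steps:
$S = -4723$ ($S = -3 - 4720 = -4723$)
$I = i \sqrt{2237}$ ($I = \sqrt{-4723 + 2486} = \sqrt{-2237} = i \sqrt{2237} \approx 47.297 i$)
$O{\left(-185,B{\left(-4 \right)} \right)} - I = -190 - i \sqrt{2237}$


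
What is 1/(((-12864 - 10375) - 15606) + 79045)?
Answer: 1/40200 ≈ 2.4876e-5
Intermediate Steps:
1/(((-12864 - 10375) - 15606) + 79045) = 1/((-23239 - 15606) + 79045) = 1/(-38845 + 79045) = 1/40200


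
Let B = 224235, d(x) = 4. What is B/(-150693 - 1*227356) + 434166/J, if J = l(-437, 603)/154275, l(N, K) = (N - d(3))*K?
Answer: -401938800697885/1595744829 ≈ -2.5188e+5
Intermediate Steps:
l(N, K) = K*(-4 + N) (l(N, K) = (N - 1*4)*K = (N - 4)*K = (-4 + N)*K = K*(-4 + N))
J = -88641/51425 (J = (603*(-4 - 437))/154275 = (603*(-441))*(1/154275) = -265923*1/154275 = -88641/51425 ≈ -1.7237)
B/(-150693 - 1*227356) + 434166/J = 224235/(-150693 - 1*227356) + 434166/(-88641/51425) = 224235/(-150693 - 227356) + 434166*(-51425/88641) = 224235/(-378049) - 7442328850/29547 = 224235*(-1/378049) - 7442328850/29547 = -224235/378049 - 7442328850/29547 = -401938800697885/1595744829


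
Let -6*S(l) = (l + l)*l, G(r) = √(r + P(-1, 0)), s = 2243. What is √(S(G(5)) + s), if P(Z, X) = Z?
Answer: 5*√807/3 ≈ 47.346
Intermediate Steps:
G(r) = √(-1 + r) (G(r) = √(r - 1) = √(-1 + r))
S(l) = -l²/3 (S(l) = -(l + l)*l/6 = -2*l*l/6 = -l²/3)
√(S(G(5)) + s) = √(-(√(-1 + 5))²/3 + 2243) = √(-(√4)²/3 + 2243) = √(-⅓*2² + 2243) = √(-⅓*4 + 2243) = √(-4/3 + 2243) = √(6725/3) = 5*√807/3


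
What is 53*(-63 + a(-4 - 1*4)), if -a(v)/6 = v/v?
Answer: -3657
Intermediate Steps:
a(v) = -6 (a(v) = -6*v/v = -6*1 = -6)
53*(-63 + a(-4 - 1*4)) = 53*(-63 - 6) = 53*(-69) = -3657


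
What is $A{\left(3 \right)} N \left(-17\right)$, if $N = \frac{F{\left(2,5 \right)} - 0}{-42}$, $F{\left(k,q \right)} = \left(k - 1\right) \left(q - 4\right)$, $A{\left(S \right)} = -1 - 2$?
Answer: $- \frac{17}{14} \approx -1.2143$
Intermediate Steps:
$A{\left(S \right)} = -3$
$F{\left(k,q \right)} = \left(-1 + k\right) \left(-4 + q\right)$
$N = - \frac{1}{42}$ ($N = \frac{\left(4 - 5 - 8 + 2 \cdot 5\right) - 0}{-42} = \left(\left(4 - 5 - 8 + 10\right) + 0\right) \left(- \frac{1}{42}\right) = \left(1 + 0\right) \left(- \frac{1}{42}\right) = 1 \left(- \frac{1}{42}\right) = - \frac{1}{42} \approx -0.02381$)
$A{\left(3 \right)} N \left(-17\right) = \left(-3\right) \left(- \frac{1}{42}\right) \left(-17\right) = \frac{1}{14} \left(-17\right) = - \frac{17}{14}$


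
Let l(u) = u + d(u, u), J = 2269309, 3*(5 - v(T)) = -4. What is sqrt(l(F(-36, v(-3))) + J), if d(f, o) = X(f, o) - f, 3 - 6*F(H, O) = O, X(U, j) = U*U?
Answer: sqrt(183814054)/9 ≈ 1506.4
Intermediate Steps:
v(T) = 19/3 (v(T) = 5 - 1/3*(-4) = 5 + 4/3 = 19/3)
X(U, j) = U**2
F(H, O) = 1/2 - O/6
d(f, o) = f**2 - f
l(u) = u + u*(-1 + u)
sqrt(l(F(-36, v(-3))) + J) = sqrt((1/2 - 1/6*19/3)**2 + 2269309) = sqrt((1/2 - 19/18)**2 + 2269309) = sqrt((-5/9)**2 + 2269309) = sqrt(25/81 + 2269309) = sqrt(183814054/81) = sqrt(183814054)/9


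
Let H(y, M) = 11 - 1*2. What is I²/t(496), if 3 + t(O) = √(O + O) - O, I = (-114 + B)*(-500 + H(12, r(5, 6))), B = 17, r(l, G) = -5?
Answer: -1131897233371/248009 - 9073324516*√62/248009 ≈ -4.8520e+6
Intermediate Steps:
H(y, M) = 9 (H(y, M) = 11 - 2 = 9)
I = 47627 (I = (-114 + 17)*(-500 + 9) = -97*(-491) = 47627)
t(O) = -3 - O + √2*√O (t(O) = -3 + (√(O + O) - O) = -3 + (√(2*O) - O) = -3 + (√2*√O - O) = -3 + (-O + √2*√O) = -3 - O + √2*√O)
I²/t(496) = 47627²/(-3 - 1*496 + √2*√496) = 2268331129/(-3 - 496 + √2*(4*√31)) = 2268331129/(-3 - 496 + 4*√62) = 2268331129/(-499 + 4*√62)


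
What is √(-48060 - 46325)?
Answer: I*√94385 ≈ 307.22*I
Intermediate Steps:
√(-48060 - 46325) = √(-94385) = I*√94385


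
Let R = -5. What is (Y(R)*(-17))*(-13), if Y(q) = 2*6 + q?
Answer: 1547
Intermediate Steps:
Y(q) = 12 + q
(Y(R)*(-17))*(-13) = ((12 - 5)*(-17))*(-13) = (7*(-17))*(-13) = -119*(-13) = 1547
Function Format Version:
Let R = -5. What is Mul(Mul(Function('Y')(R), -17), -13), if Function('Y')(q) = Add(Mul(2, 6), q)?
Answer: 1547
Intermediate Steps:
Function('Y')(q) = Add(12, q)
Mul(Mul(Function('Y')(R), -17), -13) = Mul(Mul(Add(12, -5), -17), -13) = Mul(Mul(7, -17), -13) = Mul(-119, -13) = 1547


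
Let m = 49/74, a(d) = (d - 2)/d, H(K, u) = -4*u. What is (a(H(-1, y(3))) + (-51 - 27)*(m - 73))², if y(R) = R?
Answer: 1569660685321/49284 ≈ 3.1849e+7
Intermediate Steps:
a(d) = (-2 + d)/d
m = 49/74 (m = 49*(1/74) = 49/74 ≈ 0.66216)
(a(H(-1, y(3))) + (-51 - 27)*(m - 73))² = ((-2 - 4*3)/((-4*3)) + (-51 - 27)*(49/74 - 73))² = ((-2 - 12)/(-12) - 78*(-5353/74))² = (-1/12*(-14) + 208767/37)² = (7/6 + 208767/37)² = (1252861/222)² = 1569660685321/49284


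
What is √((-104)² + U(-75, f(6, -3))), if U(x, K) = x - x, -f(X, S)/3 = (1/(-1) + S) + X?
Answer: 104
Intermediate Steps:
f(X, S) = 3 - 3*S - 3*X (f(X, S) = -3*((1/(-1) + S) + X) = -3*((-1 + S) + X) = -3*(-1 + S + X) = 3 - 3*S - 3*X)
U(x, K) = 0
√((-104)² + U(-75, f(6, -3))) = √((-104)² + 0) = √(10816 + 0) = √10816 = 104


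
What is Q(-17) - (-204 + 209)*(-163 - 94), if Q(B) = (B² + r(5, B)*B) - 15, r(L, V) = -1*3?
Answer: 1610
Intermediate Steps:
r(L, V) = -3
Q(B) = -15 + B² - 3*B (Q(B) = (B² - 3*B) - 15 = -15 + B² - 3*B)
Q(-17) - (-204 + 209)*(-163 - 94) = (-15 + (-17)² - 3*(-17)) - (-204 + 209)*(-163 - 94) = (-15 + 289 + 51) - 5*(-257) = 325 - 1*(-1285) = 325 + 1285 = 1610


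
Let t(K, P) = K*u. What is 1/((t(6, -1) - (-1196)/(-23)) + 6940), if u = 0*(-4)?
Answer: 1/6888 ≈ 0.00014518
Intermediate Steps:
u = 0
t(K, P) = 0 (t(K, P) = K*0 = 0)
1/((t(6, -1) - (-1196)/(-23)) + 6940) = 1/((0 - (-1196)/(-23)) + 6940) = 1/((0 - (-1196)*(-1)/23) + 6940) = 1/((0 - 46*26/23) + 6940) = 1/((0 - 52) + 6940) = 1/(-52 + 6940) = 1/6888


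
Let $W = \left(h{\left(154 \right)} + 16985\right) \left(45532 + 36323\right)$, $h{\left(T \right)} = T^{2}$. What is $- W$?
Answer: $-3331580355$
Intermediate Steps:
$W = 3331580355$ ($W = \left(154^{2} + 16985\right) \left(45532 + 36323\right) = \left(23716 + 16985\right) 81855 = 40701 \cdot 81855 = 3331580355$)
$- W = \left(-1\right) 3331580355 = -3331580355$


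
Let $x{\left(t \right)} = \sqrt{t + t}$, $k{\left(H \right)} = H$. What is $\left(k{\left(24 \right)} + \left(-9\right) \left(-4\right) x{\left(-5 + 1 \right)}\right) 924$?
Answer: $22176 + 66528 i \sqrt{2} \approx 22176.0 + 94085.0 i$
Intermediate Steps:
$x{\left(t \right)} = \sqrt{2} \sqrt{t}$ ($x{\left(t \right)} = \sqrt{2 t} = \sqrt{2} \sqrt{t}$)
$\left(k{\left(24 \right)} + \left(-9\right) \left(-4\right) x{\left(-5 + 1 \right)}\right) 924 = \left(24 + \left(-9\right) \left(-4\right) \sqrt{2} \sqrt{-5 + 1}\right) 924 = \left(24 + 36 \sqrt{2} \sqrt{-4}\right) 924 = \left(24 + 36 \sqrt{2} \cdot 2 i\right) 924 = \left(24 + 36 \cdot 2 i \sqrt{2}\right) 924 = \left(24 + 72 i \sqrt{2}\right) 924 = 22176 + 66528 i \sqrt{2}$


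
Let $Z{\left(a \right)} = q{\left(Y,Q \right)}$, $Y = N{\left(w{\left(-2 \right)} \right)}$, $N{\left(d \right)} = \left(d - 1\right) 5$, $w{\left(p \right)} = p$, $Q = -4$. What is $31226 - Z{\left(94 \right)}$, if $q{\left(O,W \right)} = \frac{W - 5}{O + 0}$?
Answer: $\frac{156127}{5} \approx 31225.0$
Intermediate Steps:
$N{\left(d \right)} = -5 + 5 d$ ($N{\left(d \right)} = \left(-1 + d\right) 5 = -5 + 5 d$)
$Y = -15$ ($Y = -5 + 5 \left(-2\right) = -5 - 10 = -15$)
$q{\left(O,W \right)} = \frac{-5 + W}{O}$
$Z{\left(a \right)} = \frac{3}{5}$ ($Z{\left(a \right)} = \frac{-5 - 4}{-15} = \left(- \frac{1}{15}\right) \left(-9\right) = \frac{3}{5}$)
$31226 - Z{\left(94 \right)} = 31226 - \frac{3}{5} = \frac{156127}{5}$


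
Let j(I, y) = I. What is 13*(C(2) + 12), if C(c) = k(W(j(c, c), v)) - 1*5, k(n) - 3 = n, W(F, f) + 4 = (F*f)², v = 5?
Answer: 1378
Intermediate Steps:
W(F, f) = -4 + F²*f² (W(F, f) = -4 + (F*f)² = -4 + F²*f²)
k(n) = 3 + n
C(c) = -6 + 25*c² (C(c) = (3 + (-4 + c²*5²)) - 1*5 = (3 + (-4 + c²*25)) - 5 = (3 + (-4 + 25*c²)) - 5 = (-1 + 25*c²) - 5 = -6 + 25*c²)
13*(C(2) + 12) = 13*((-6 + 25*2²) + 12) = 13*((-6 + 25*4) + 12) = 13*((-6 + 100) + 12) = 13*(94 + 12) = 13*106 = 1378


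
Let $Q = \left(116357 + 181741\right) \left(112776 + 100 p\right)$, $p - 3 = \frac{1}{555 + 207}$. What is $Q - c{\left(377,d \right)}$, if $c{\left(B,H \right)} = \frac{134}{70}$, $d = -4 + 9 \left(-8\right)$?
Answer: $\frac{149831031278351}{4445} \approx 3.3708 \cdot 10^{10}$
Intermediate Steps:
$d = -76$ ($d = -4 - 72 = -76$)
$c{\left(B,H \right)} = \frac{67}{35}$ ($c{\left(B,H \right)} = 134 \cdot \frac{1}{70} = \frac{67}{35}$)
$p = \frac{2287}{762}$ ($p = 3 + \frac{1}{555 + 207} = 3 + \frac{1}{762} = \frac{2287}{762} \approx 3.0013$)
$Q = \frac{4280886608196}{127}$ ($Q = \left(116357 + 181741\right) \left(112776 + 100 \cdot \frac{2287}{762}\right) = 298098 \left(112776 + \frac{114350}{381}\right) = 298098 \cdot \frac{43082006}{381} = \frac{4280886608196}{127} \approx 3.3708 \cdot 10^{10}$)
$Q - c{\left(377,d \right)} = \frac{4280886608196}{127} - \frac{67}{35} = \frac{149831031278351}{4445}$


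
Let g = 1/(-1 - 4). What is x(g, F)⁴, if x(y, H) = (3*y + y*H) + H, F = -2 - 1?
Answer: 81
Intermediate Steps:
F = -3
g = -⅕ (g = 1/(-5) = -⅕ ≈ -0.20000)
x(y, H) = H + 3*y + H*y (x(y, H) = (3*y + H*y) + H = H + 3*y + H*y)
x(g, F)⁴ = (-3 + 3*(-⅕) - 3*(-⅕))⁴ = (-3 - ⅗ + ⅗)⁴ = (-3)⁴ = 81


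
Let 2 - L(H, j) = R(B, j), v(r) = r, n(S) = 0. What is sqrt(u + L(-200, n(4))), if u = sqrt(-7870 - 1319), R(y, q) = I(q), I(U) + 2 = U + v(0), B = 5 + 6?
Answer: sqrt(4 + 3*I*sqrt(1021)) ≈ 7.069 + 6.7802*I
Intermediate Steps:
B = 11
I(U) = -2 + U (I(U) = -2 + (U + 0) = -2 + U)
R(y, q) = -2 + q
L(H, j) = 4 - j (L(H, j) = 2 - (-2 + j) = 2 + (2 - j) = 4 - j)
u = 3*I*sqrt(1021) (u = sqrt(-9189) = 3*I*sqrt(1021) ≈ 95.859*I)
sqrt(u + L(-200, n(4))) = sqrt(3*I*sqrt(1021) + (4 - 1*0)) = sqrt(3*I*sqrt(1021) + (4 + 0)) = sqrt(3*I*sqrt(1021) + 4) = sqrt(4 + 3*I*sqrt(1021))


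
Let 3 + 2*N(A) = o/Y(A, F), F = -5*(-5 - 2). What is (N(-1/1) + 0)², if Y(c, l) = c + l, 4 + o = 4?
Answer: 9/4 ≈ 2.2500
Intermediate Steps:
o = 0 (o = -4 + 4 = 0)
F = 35 (F = -5*(-7) = 35)
N(A) = -3/2 (N(A) = -3/2 + (0/(A + 35))/2 = -3/2 + (0/(35 + A))/2 = -3/2 + (½)*0 = -3/2 + 0 = -3/2)
(N(-1/1) + 0)² = (-3/2 + 0)² = (-3/2)² = 9/4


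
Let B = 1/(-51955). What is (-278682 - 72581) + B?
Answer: -18249869166/51955 ≈ -3.5126e+5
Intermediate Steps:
B = -1/51955 ≈ -1.9247e-5
(-278682 - 72581) + B = (-278682 - 72581) - 1/51955 = -351263 - 1/51955 = -18249869166/51955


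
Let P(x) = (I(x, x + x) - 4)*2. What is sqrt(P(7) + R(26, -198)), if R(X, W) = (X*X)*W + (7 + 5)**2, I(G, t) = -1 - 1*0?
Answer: I*sqrt(133714) ≈ 365.67*I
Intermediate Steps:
I(G, t) = -1 (I(G, t) = -1 + 0 = -1)
P(x) = -10 (P(x) = (-1 - 4)*2 = -5*2 = -10)
R(X, W) = 144 + W*X**2 (R(X, W) = X**2*W + 12**2 = W*X**2 + 144 = 144 + W*X**2)
sqrt(P(7) + R(26, -198)) = sqrt(-10 + (144 - 198*26**2)) = sqrt(-10 + (144 - 198*676)) = sqrt(-10 + (144 - 133848)) = sqrt(-10 - 133704) = sqrt(-133714) = I*sqrt(133714)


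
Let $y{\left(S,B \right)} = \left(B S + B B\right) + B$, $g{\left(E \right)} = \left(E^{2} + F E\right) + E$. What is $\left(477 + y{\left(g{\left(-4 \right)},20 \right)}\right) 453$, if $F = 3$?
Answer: $406341$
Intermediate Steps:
$g{\left(E \right)} = E^{2} + 4 E$ ($g{\left(E \right)} = \left(E^{2} + 3 E\right) + E = E^{2} + 4 E$)
$y{\left(S,B \right)} = B + B^{2} + B S$ ($y{\left(S,B \right)} = \left(B S + B^{2}\right) + B = \left(B^{2} + B S\right) + B = B + B^{2} + B S$)
$\left(477 + y{\left(g{\left(-4 \right)},20 \right)}\right) 453 = \left(477 + 20 \left(1 + 20 - 4 \left(4 - 4\right)\right)\right) 453 = \left(477 + 20 \left(1 + 20 - 0\right)\right) 453 = \left(477 + 20 \left(1 + 20 + 0\right)\right) 453 = \left(477 + 20 \cdot 21\right) 453 = \left(477 + 420\right) 453 = 897 \cdot 453 = 406341$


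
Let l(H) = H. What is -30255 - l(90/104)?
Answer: -1573305/52 ≈ -30256.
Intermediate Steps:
-30255 - l(90/104) = -30255 - 90/104 = -30255 - 1*45/52 = -30255 - 45/52 = -1573305/52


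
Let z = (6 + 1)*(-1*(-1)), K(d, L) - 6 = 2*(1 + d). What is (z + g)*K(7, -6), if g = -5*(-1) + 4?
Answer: 352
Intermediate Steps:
K(d, L) = 8 + 2*d (K(d, L) = 6 + 2*(1 + d) = 6 + (2 + 2*d) = 8 + 2*d)
g = 9 (g = 5 + 4 = 9)
z = 7 (z = 7*1 = 7)
(z + g)*K(7, -6) = (7 + 9)*(8 + 2*7) = 16*(8 + 14) = 16*22 = 352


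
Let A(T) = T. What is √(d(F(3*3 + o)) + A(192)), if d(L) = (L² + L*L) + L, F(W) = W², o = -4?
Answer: 3*√163 ≈ 38.301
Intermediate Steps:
d(L) = L + 2*L² (d(L) = (L² + L²) + L = 2*L² + L = L + 2*L²)
√(d(F(3*3 + o)) + A(192)) = √((3*3 - 4)²*(1 + 2*(3*3 - 4)²) + 192) = √((9 - 4)²*(1 + 2*(9 - 4)²) + 192) = √(5²*(1 + 2*5²) + 192) = √(25*(1 + 2*25) + 192) = √(25*(1 + 50) + 192) = √(25*51 + 192) = √(1275 + 192) = √1467 = 3*√163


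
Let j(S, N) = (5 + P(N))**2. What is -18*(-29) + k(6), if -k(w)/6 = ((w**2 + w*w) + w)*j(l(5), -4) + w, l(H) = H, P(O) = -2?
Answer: -3726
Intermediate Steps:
j(S, N) = 9 (j(S, N) = (5 - 2)**2 = 3**2 = 9)
k(w) = -108*w**2 - 60*w (k(w) = -6*(((w**2 + w*w) + w)*9 + w) = -6*(((w**2 + w**2) + w)*9 + w) = -6*((2*w**2 + w)*9 + w) = -6*((w + 2*w**2)*9 + w) = -6*((9*w + 18*w**2) + w) = -6*(10*w + 18*w**2) = -108*w**2 - 60*w)
-18*(-29) + k(6) = -18*(-29) - 12*6*(5 + 9*6) = 522 - 12*6*(5 + 54) = 522 - 12*6*59 = 522 - 4248 = -3726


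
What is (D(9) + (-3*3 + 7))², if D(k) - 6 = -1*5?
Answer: 1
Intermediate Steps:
D(k) = 1 (D(k) = 6 - 1*5 = 6 - 5 = 1)
(D(9) + (-3*3 + 7))² = (1 + (-3*3 + 7))² = (1 + (-9 + 7))² = (1 - 2)² = (-1)² = 1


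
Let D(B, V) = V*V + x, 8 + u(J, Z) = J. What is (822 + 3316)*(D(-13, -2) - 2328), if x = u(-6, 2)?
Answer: -9674644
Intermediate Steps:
u(J, Z) = -8 + J
x = -14 (x = -8 - 6 = -14)
D(B, V) = -14 + V² (D(B, V) = V*V - 14 = V² - 14 = -14 + V²)
(822 + 3316)*(D(-13, -2) - 2328) = (822 + 3316)*((-14 + (-2)²) - 2328) = 4138*((-14 + 4) - 2328) = 4138*(-10 - 2328) = 4138*(-2338) = -9674644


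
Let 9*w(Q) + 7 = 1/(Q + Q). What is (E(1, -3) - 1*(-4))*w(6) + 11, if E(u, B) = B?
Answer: 1105/108 ≈ 10.231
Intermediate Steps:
w(Q) = -7/9 + 1/(18*Q) (w(Q) = -7/9 + 1/(9*(Q + Q)) = -7/9 + 1/(9*((2*Q))) = -7/9 + (1/(2*Q))/9 = -7/9 + 1/(18*Q))
(E(1, -3) - 1*(-4))*w(6) + 11 = (-3 - 1*(-4))*((1/18)*(1 - 14*6)/6) + 11 = (-3 + 4)*((1/18)*(1/6)*(1 - 84)) + 11 = 1*((1/18)*(1/6)*(-83)) + 11 = 1*(-83/108) + 11 = -83/108 + 11 = 1105/108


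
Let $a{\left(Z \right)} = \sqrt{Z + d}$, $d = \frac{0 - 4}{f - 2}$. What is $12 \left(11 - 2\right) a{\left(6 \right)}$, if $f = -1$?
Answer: $36 \sqrt{66} \approx 292.47$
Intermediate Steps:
$d = \frac{4}{3}$ ($d = \frac{0 - 4}{-1 - 2} = - \frac{4}{-3} = \left(-4\right) \left(- \frac{1}{3}\right) = \frac{4}{3} \approx 1.3333$)
$a{\left(Z \right)} = \sqrt{\frac{4}{3} + Z}$ ($a{\left(Z \right)} = \sqrt{Z + \frac{4}{3}} = \sqrt{\frac{4}{3} + Z}$)
$12 \left(11 - 2\right) a{\left(6 \right)} = 12 \left(11 - 2\right) \frac{\sqrt{12 + 9 \cdot 6}}{3} = 12 \cdot 9 \frac{\sqrt{12 + 54}}{3} = 108 \frac{\sqrt{66}}{3} = 36 \sqrt{66}$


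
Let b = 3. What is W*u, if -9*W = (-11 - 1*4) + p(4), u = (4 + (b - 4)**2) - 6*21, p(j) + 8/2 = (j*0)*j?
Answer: -2299/9 ≈ -255.44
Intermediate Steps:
p(j) = -4 (p(j) = -4 + (j*0)*j = -4 + 0*j = -4 + 0 = -4)
u = -121 (u = (4 + (3 - 4)**2) - 6*21 = (4 + (-1)**2) - 126 = (4 + 1) - 126 = 5 - 126 = -121)
W = 19/9 (W = -((-11 - 1*4) - 4)/9 = -((-11 - 4) - 4)/9 = -(-15 - 4)/9 = -1/9*(-19) = 19/9 ≈ 2.1111)
W*u = (19/9)*(-121) = -2299/9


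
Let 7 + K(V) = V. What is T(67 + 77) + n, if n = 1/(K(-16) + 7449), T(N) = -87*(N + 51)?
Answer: -125982089/7426 ≈ -16965.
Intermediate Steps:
K(V) = -7 + V
T(N) = -4437 - 87*N (T(N) = -87*(51 + N) = -4437 - 87*N)
n = 1/7426 (n = 1/((-7 - 16) + 7449) = 1/(-23 + 7449) = 1/7426 ≈ 0.00013466)
T(67 + 77) + n = (-4437 - 87*(67 + 77)) + 1/7426 = (-4437 - 87*144) + 1/7426 = (-4437 - 12528) + 1/7426 = -16965 + 1/7426 = -125982089/7426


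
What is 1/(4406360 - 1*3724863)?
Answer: 1/681497 ≈ 1.4674e-6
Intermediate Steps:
1/(4406360 - 1*3724863) = 1/(4406360 - 3724863) = 1/681497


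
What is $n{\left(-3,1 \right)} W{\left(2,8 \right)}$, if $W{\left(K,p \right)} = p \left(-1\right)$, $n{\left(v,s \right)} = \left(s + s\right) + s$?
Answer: $-24$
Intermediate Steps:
$n{\left(v,s \right)} = 3 s$ ($n{\left(v,s \right)} = 2 s + s = 3 s$)
$W{\left(K,p \right)} = - p$
$n{\left(-3,1 \right)} W{\left(2,8 \right)} = 3 \cdot 1 \left(\left(-1\right) 8\right) = 3 \left(-8\right) = -24$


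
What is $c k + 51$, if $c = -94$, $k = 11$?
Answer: $-983$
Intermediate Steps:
$c k + 51 = \left(-94\right) 11 + 51 = -1034 + 51 = -983$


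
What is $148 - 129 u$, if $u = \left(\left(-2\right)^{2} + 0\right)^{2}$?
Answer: $-1916$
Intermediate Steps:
$u = 16$ ($u = \left(4 + 0\right)^{2} = 4^{2} = 16$)
$148 - 129 u = 148 - 2064 = -1916$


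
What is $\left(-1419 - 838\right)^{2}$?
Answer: $5094049$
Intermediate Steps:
$\left(-1419 - 838\right)^{2} = \left(-2257\right)^{2} = 5094049$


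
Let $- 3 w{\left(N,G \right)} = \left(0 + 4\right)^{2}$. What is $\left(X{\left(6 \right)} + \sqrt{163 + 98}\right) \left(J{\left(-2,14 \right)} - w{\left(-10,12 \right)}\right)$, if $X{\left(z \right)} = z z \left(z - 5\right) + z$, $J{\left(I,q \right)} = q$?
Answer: $812 + 58 \sqrt{29} \approx 1124.3$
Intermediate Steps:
$w{\left(N,G \right)} = - \frac{16}{3}$ ($w{\left(N,G \right)} = - \frac{\left(0 + 4\right)^{2}}{3} = - \frac{4^{2}}{3} = \left(- \frac{1}{3}\right) 16 = - \frac{16}{3}$)
$X{\left(z \right)} = z + z^{2} \left(-5 + z\right)$ ($X{\left(z \right)} = z z \left(-5 + z\right) + z = z^{2} \left(-5 + z\right) + z = z + z^{2} \left(-5 + z\right)$)
$\left(X{\left(6 \right)} + \sqrt{163 + 98}\right) \left(J{\left(-2,14 \right)} - w{\left(-10,12 \right)}\right) = \left(6 \left(1 + 6^{2} - 30\right) + \sqrt{163 + 98}\right) \left(14 - - \frac{16}{3}\right) = \left(6 \left(1 + 36 - 30\right) + \sqrt{261}\right) \left(14 + \frac{16}{3}\right) = \left(6 \cdot 7 + 3 \sqrt{29}\right) \frac{58}{3} = \left(42 + 3 \sqrt{29}\right) \frac{58}{3} = 812 + 58 \sqrt{29}$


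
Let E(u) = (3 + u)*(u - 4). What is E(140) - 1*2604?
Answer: 16844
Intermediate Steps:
E(u) = (-4 + u)*(3 + u) (E(u) = (3 + u)*(-4 + u) = (-4 + u)*(3 + u))
E(140) - 1*2604 = (-12 + 140**2 - 1*140) - 1*2604 = (-12 + 19600 - 140) - 2604 = 19448 - 2604 = 16844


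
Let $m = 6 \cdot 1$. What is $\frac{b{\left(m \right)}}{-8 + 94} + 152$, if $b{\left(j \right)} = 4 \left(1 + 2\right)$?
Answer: $\frac{6542}{43} \approx 152.14$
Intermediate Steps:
$m = 6$
$b{\left(j \right)} = 12$ ($b{\left(j \right)} = 4 \cdot 3 = 12$)
$\frac{b{\left(m \right)}}{-8 + 94} + 152 = \frac{1}{-8 + 94} \cdot 12 + 152 = \frac{1}{86} \cdot 12 + 152 = \frac{6}{43} + 152 = \frac{6542}{43}$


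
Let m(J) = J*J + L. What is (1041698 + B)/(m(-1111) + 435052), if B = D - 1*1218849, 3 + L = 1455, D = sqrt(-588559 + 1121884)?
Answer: -13627/128525 + sqrt(21333)/334165 ≈ -0.10559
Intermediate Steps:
D = 5*sqrt(21333) (D = sqrt(533325) = 5*sqrt(21333) ≈ 730.29)
L = 1452 (L = -3 + 1455 = 1452)
B = -1218849 + 5*sqrt(21333) (B = 5*sqrt(21333) - 1*1218849 = 5*sqrt(21333) - 1218849 = -1218849 + 5*sqrt(21333) ≈ -1.2181e+6)
m(J) = 1452 + J**2 (m(J) = J*J + 1452 = J**2 + 1452 = 1452 + J**2)
(1041698 + B)/(m(-1111) + 435052) = (1041698 + (-1218849 + 5*sqrt(21333)))/((1452 + (-1111)**2) + 435052) = (-177151 + 5*sqrt(21333))/((1452 + 1234321) + 435052) = (-177151 + 5*sqrt(21333))/(1235773 + 435052) = (-177151 + 5*sqrt(21333))/1670825 = (-177151 + 5*sqrt(21333))*(1/1670825) = -13627/128525 + sqrt(21333)/334165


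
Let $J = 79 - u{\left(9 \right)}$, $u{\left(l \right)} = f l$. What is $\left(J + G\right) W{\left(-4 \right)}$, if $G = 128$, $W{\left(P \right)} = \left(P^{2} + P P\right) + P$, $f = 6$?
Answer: $4284$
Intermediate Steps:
$u{\left(l \right)} = 6 l$
$W{\left(P \right)} = P + 2 P^{2}$ ($W{\left(P \right)} = \left(P^{2} + P^{2}\right) + P = 2 P^{2} + P = P + 2 P^{2}$)
$J = 25$ ($J = 79 - 6 \cdot 9 = 79 - 54 = 25$)
$\left(J + G\right) W{\left(-4 \right)} = \left(25 + 128\right) \left(- 4 \left(1 + 2 \left(-4\right)\right)\right) = 153 \left(- 4 \left(1 - 8\right)\right) = 153 \left(\left(-4\right) \left(-7\right)\right) = 153 \cdot 28 = 4284$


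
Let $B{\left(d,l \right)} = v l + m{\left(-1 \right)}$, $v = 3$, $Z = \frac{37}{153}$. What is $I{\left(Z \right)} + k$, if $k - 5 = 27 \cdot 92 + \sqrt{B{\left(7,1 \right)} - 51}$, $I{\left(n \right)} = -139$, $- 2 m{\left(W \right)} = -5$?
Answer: $2350 + \frac{i \sqrt{182}}{2} \approx 2350.0 + 6.7454 i$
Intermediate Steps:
$Z = \frac{37}{153}$ ($Z = 37 \cdot \frac{1}{153} = \frac{37}{153} \approx 0.24183$)
$m{\left(W \right)} = \frac{5}{2}$ ($m{\left(W \right)} = \left(- \frac{1}{2}\right) \left(-5\right) = \frac{5}{2}$)
$B{\left(d,l \right)} = \frac{5}{2} + 3 l$ ($B{\left(d,l \right)} = 3 l + \frac{5}{2} = \frac{5}{2} + 3 l$)
$k = 2489 + \frac{i \sqrt{182}}{2}$ ($k = 5 + \left(27 \cdot 92 + \sqrt{\left(\frac{5}{2} + 3 \cdot 1\right) - 51}\right) = 5 + \left(2484 + \sqrt{\left(\frac{5}{2} + 3\right) - 51}\right) = 5 + \left(2484 + \sqrt{\frac{11}{2} - 51}\right) = 5 + \left(2484 + \sqrt{- \frac{91}{2}}\right) = 5 + \left(2484 + \frac{i \sqrt{182}}{2}\right) = 2489 + \frac{i \sqrt{182}}{2} \approx 2489.0 + 6.7454 i$)
$I{\left(Z \right)} + k = -139 + \left(2489 + \frac{i \sqrt{182}}{2}\right) = 2350 + \frac{i \sqrt{182}}{2}$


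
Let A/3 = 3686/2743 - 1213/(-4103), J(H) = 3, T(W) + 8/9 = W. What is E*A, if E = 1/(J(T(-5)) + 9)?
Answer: 18450917/45018116 ≈ 0.40986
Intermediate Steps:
T(W) = -8/9 + W
A = 55352751/11254529 (A = 3*(3686/2743 - 1213/(-4103)) = 3*(3686*(1/2743) - 1213*(-1/4103)) = 3*(3686/2743 + 1213/4103) = 3*(18450917/11254529) = 55352751/11254529 ≈ 4.9183)
E = 1/12 (E = 1/(3 + 9) = 1/12 ≈ 0.083333)
E*A = (1/12)*(55352751/11254529) = 18450917/45018116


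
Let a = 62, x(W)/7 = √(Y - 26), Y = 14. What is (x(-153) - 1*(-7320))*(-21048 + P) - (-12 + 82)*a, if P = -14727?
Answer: -261877340 - 500850*I*√3 ≈ -2.6188e+8 - 8.675e+5*I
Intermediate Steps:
x(W) = 14*I*√3 (x(W) = 7*√(14 - 26) = 7*√(-12) = 7*(2*I*√3) = 14*I*√3)
(x(-153) - 1*(-7320))*(-21048 + P) - (-12 + 82)*a = (14*I*√3 - 1*(-7320))*(-21048 - 14727) - (-12 + 82)*62 = (14*I*√3 + 7320)*(-35775) - 70*62 = (7320 + 14*I*√3)*(-35775) - 1*4340 = (-261873000 - 500850*I*√3) - 4340 = -261877340 - 500850*I*√3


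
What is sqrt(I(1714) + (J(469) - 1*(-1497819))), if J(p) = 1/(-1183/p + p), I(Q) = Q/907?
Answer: sqrt(1203609684941856840246)/28347378 ≈ 1223.9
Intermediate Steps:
I(Q) = Q/907 (I(Q) = Q*(1/907) = Q/907)
J(p) = 1/(p - 1183/p)
sqrt(I(1714) + (J(469) - 1*(-1497819))) = sqrt((1/907)*1714 + (469/(-1183 + 469**2) - 1*(-1497819))) = sqrt(1714/907 + (469/(-1183 + 219961) + 1497819)) = sqrt(1714/907 + (469/218778 + 1497819)) = sqrt(1714/907 + (469*(1/218778) + 1497819)) = sqrt(1714/907 + (67/31254 + 1497819)) = sqrt(1714/907 + 46812835093/31254) = sqrt(42459294998707/28347378) = sqrt(1203609684941856840246)/28347378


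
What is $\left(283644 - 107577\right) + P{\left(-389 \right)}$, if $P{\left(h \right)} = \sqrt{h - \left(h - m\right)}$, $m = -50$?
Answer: $176067 + 5 i \sqrt{2} \approx 1.7607 \cdot 10^{5} + 7.0711 i$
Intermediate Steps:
$P{\left(h \right)} = 5 i \sqrt{2}$ ($P{\left(h \right)} = \sqrt{h - \left(50 + h\right)} = \sqrt{-50} = 5 i \sqrt{2}$)
$\left(283644 - 107577\right) + P{\left(-389 \right)} = \left(283644 - 107577\right) + 5 i \sqrt{2} = 176067 + 5 i \sqrt{2}$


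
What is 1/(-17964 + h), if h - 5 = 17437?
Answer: -1/522 ≈ -0.0019157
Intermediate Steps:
h = 17442 (h = 5 + 17437 = 17442)
1/(-17964 + h) = 1/(-17964 + 17442) = 1/(-522) = -1/522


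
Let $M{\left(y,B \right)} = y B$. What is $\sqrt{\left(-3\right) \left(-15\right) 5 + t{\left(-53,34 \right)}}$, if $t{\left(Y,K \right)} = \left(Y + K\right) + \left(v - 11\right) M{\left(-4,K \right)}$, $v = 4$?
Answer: $\sqrt{1158} \approx 34.029$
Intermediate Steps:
$M{\left(y,B \right)} = B y$
$t{\left(Y,K \right)} = Y + 29 K$ ($t{\left(Y,K \right)} = \left(Y + K\right) + \left(4 - 11\right) K \left(-4\right) = \left(K + Y\right) + \left(4 - 11\right) \left(- 4 K\right) = \left(K + Y\right) - 7 \left(- 4 K\right) = \left(K + Y\right) + 28 K = Y + 29 K$)
$\sqrt{\left(-3\right) \left(-15\right) 5 + t{\left(-53,34 \right)}} = \sqrt{\left(-3\right) \left(-15\right) 5 + \left(-53 + 29 \cdot 34\right)} = \sqrt{45 \cdot 5 + \left(-53 + 986\right)} = \sqrt{225 + 933} = \sqrt{1158}$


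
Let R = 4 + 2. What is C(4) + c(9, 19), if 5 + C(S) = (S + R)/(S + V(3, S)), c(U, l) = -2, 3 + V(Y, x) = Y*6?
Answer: -123/19 ≈ -6.4737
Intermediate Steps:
V(Y, x) = -3 + 6*Y (V(Y, x) = -3 + Y*6 = -3 + 6*Y)
R = 6
C(S) = -5 + (6 + S)/(15 + S) (C(S) = -5 + (S + 6)/(S + (-3 + 6*3)) = -5 + (6 + S)/(S + (-3 + 18)) = -5 + (6 + S)/(S + 15) = -5 + (6 + S)/(15 + S))
C(4) + c(9, 19) = (-69 - 4*4)/(15 + 4) - 2 = (-69 - 16)/19 - 2 = (1/19)*(-85) - 2 = -85/19 - 2 = -123/19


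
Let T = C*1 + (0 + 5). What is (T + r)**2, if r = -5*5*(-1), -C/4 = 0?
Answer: 900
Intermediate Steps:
C = 0 (C = -4*0 = 0)
r = 25 (r = -25*(-1) = 25)
T = 5 (T = 0*1 + (0 + 5) = 0 + 5 = 5)
(T + r)**2 = (5 + 25)**2 = 30**2 = 900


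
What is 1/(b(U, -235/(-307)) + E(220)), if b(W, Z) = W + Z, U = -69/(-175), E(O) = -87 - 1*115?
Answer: -53725/10790142 ≈ -0.0049791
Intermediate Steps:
E(O) = -202 (E(O) = -87 - 115 = -202)
U = 69/175 (U = -69*(-1/175) = 69/175 ≈ 0.39429)
1/(b(U, -235/(-307)) + E(220)) = 1/((69/175 - 235/(-307)) - 202) = 1/((69/175 - 235*(-1/307)) - 202) = 1/((69/175 + 235/307) - 202) = 1/(62308/53725 - 202) = 1/(-10790142/53725) = -53725/10790142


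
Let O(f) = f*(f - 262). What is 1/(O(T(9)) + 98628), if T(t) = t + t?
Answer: 1/94236 ≈ 1.0612e-5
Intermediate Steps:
T(t) = 2*t
O(f) = f*(-262 + f)
1/(O(T(9)) + 98628) = 1/((2*9)*(-262 + 2*9) + 98628) = 1/(18*(-262 + 18) + 98628) = 1/(18*(-244) + 98628) = 1/(-4392 + 98628) = 1/94236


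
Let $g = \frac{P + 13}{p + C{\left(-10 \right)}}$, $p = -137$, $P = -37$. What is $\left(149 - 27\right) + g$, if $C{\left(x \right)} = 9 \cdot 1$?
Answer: $\frac{1955}{16} \approx 122.19$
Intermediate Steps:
$C{\left(x \right)} = 9$
$g = \frac{3}{16}$ ($g = \frac{-37 + 13}{-137 + 9} = - \frac{24}{-128} = \left(-24\right) \left(- \frac{1}{128}\right) = \frac{3}{16} \approx 0.1875$)
$\left(149 - 27\right) + g = \left(149 - 27\right) + \frac{3}{16} = 122 + \frac{3}{16} = \frac{1955}{16}$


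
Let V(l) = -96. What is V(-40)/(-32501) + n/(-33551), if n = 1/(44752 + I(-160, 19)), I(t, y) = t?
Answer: 20518023133/6946421049456 ≈ 0.0029538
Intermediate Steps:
n = 1/44592 (n = 1/(44752 - 160) = 1/44592 ≈ 2.2426e-5)
V(-40)/(-32501) + n/(-33551) = -96/(-32501) + (1/44592)/(-33551) = -96*(-1/32501) + (1/44592)*(-1/33551) = 96/32501 - 1/1496106192 = 20518023133/6946421049456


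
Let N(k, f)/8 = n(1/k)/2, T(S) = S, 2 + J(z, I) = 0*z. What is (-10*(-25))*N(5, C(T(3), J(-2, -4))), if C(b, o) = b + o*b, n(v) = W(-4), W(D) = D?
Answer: -4000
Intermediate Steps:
J(z, I) = -2 (J(z, I) = -2 + 0*z = -2 + 0 = -2)
n(v) = -4
C(b, o) = b + b*o
N(k, f) = -16 (N(k, f) = 8*(-4/2) = 8*(-4*1/2) = 8*(-2) = -16)
(-10*(-25))*N(5, C(T(3), J(-2, -4))) = -10*(-25)*(-16) = 250*(-16) = -4000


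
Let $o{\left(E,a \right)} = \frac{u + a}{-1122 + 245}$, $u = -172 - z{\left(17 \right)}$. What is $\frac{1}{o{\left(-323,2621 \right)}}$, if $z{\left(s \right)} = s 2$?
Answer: $- \frac{877}{2415} \approx -0.36315$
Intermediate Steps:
$z{\left(s \right)} = 2 s$
$u = -206$ ($u = -172 - 2 \cdot 17 = -172 - 34 = -206$)
$o{\left(E,a \right)} = \frac{206}{877} - \frac{a}{877}$ ($o{\left(E,a \right)} = \frac{-206 + a}{-1122 + 245} = \frac{-206 + a}{-877} = \left(-206 + a\right) \left(- \frac{1}{877}\right) = \frac{206}{877} - \frac{a}{877}$)
$\frac{1}{o{\left(-323,2621 \right)}} = \frac{1}{\frac{206}{877} - \frac{2621}{877}} = \frac{1}{- \frac{2415}{877}} = - \frac{877}{2415}$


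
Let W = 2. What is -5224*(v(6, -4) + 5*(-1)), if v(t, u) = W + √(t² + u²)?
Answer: 15672 - 10448*√13 ≈ -21999.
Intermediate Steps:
v(t, u) = 2 + √(t² + u²)
-5224*(v(6, -4) + 5*(-1)) = -5224*((2 + √(6² + (-4)²)) + 5*(-1)) = -5224*((2 + √(36 + 16)) - 5) = -5224*((2 + √52) - 5) = -5224*((2 + 2*√13) - 5) = -5224*(-3 + 2*√13) = 15672 - 10448*√13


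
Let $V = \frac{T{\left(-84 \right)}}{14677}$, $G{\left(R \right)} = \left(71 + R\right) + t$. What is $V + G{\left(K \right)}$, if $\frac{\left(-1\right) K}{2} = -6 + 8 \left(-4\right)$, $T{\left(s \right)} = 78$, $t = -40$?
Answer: $\frac{120809}{1129} \approx 107.01$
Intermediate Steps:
$K = 76$ ($K = - 2 \left(-6 + 8 \left(-4\right)\right) = - 2 \left(-6 - 32\right) = \left(-2\right) \left(-38\right) = 76$)
$G{\left(R \right)} = 31 + R$ ($G{\left(R \right)} = \left(71 + R\right) - 40 = 31 + R$)
$V = \frac{6}{1129}$ ($V = \frac{78}{14677} = 78 \cdot \frac{1}{14677} = \frac{6}{1129} \approx 0.0053144$)
$V + G{\left(K \right)} = \frac{6}{1129} + \left(31 + 76\right) = \frac{6}{1129} + 107 = \frac{120809}{1129}$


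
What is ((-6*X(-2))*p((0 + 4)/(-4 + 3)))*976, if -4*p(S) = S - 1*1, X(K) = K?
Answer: 14640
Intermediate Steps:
p(S) = ¼ - S/4 (p(S) = -(S - 1*1)/4 = -(S - 1)/4 = -(-1 + S)/4 = ¼ - S/4)
((-6*X(-2))*p((0 + 4)/(-4 + 3)))*976 = ((-6*(-2))*(¼ - (0 + 4)/(4*(-4 + 3))))*976 = (12*(¼ - 1/(-1)))*976 = (12*(¼ - (-1)))*976 = (12*(¼ - ¼*(-4)))*976 = (12*(¼ + 1))*976 = (12*(5/4))*976 = 15*976 = 14640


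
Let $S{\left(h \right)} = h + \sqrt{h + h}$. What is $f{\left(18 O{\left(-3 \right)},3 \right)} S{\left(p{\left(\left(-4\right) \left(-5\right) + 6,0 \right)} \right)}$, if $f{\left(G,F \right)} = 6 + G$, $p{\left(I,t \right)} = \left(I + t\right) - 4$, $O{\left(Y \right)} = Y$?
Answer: $-1056 - 96 \sqrt{11} \approx -1374.4$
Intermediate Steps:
$p{\left(I,t \right)} = -4 + I + t$
$S{\left(h \right)} = h + \sqrt{2} \sqrt{h}$ ($S{\left(h \right)} = h + \sqrt{2 h} = h + \sqrt{2} \sqrt{h}$)
$f{\left(18 O{\left(-3 \right)},3 \right)} S{\left(p{\left(\left(-4\right) \left(-5\right) + 6,0 \right)} \right)} = \left(6 + 18 \left(-3\right)\right) \left(\left(-4 + \left(\left(-4\right) \left(-5\right) + 6\right) + 0\right) + \sqrt{2} \sqrt{-4 + \left(\left(-4\right) \left(-5\right) + 6\right) + 0}\right) = \left(6 - 54\right) \left(\left(-4 + \left(20 + 6\right) + 0\right) + \sqrt{2} \sqrt{-4 + \left(20 + 6\right) + 0}\right) = - 48 \left(\left(-4 + 26 + 0\right) + \sqrt{2} \sqrt{-4 + 26 + 0}\right) = - 48 \left(22 + \sqrt{2} \sqrt{22}\right) = - 48 \left(22 + 2 \sqrt{11}\right) = -1056 - 96 \sqrt{11}$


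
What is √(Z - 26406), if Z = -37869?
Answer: 5*I*√2571 ≈ 253.53*I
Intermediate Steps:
√(Z - 26406) = √(-37869 - 26406) = √(-64275) = 5*I*√2571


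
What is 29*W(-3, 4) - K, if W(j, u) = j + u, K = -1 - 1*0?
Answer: 30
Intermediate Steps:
K = -1 (K = -1 + 0 = -1)
29*W(-3, 4) - K = 29*(-3 + 4) - 1*(-1) = 29*1 + 1 = 29 + 1 = 30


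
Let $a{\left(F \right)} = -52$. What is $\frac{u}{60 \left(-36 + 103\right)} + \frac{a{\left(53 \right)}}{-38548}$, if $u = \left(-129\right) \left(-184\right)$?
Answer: $\frac{19066341}{3228395} \approx 5.9058$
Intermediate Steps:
$u = 23736$
$\frac{u}{60 \left(-36 + 103\right)} + \frac{a{\left(53 \right)}}{-38548} = \frac{23736}{60 \left(-36 + 103\right)} - \frac{52}{-38548} = \frac{23736}{60 \cdot 67} - - \frac{13}{9637} = \frac{23736}{4020} + \frac{13}{9637} = 23736 \cdot \frac{1}{4020} + \frac{13}{9637} = \frac{1978}{335} + \frac{13}{9637} = \frac{19066341}{3228395}$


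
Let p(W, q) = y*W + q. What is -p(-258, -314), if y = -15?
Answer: -3556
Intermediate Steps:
p(W, q) = q - 15*W (p(W, q) = -15*W + q = q - 15*W)
-p(-258, -314) = -(-314 - 15*(-258)) = -(-314 + 3870) = -1*3556 = -3556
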